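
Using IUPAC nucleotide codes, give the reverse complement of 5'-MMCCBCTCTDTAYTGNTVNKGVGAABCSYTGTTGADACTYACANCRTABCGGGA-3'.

5′-TCCCGVTAYGNTGTRAGTHTCAACARSGVTTCBCMNBANCARTAHAGAGVGGKK-3′

Standard pairs A↔T, G↔C; ambiguity codes pair R↔Y, M↔K, S↔S, B↔V, D↔H, N↔N. Complement (KKGGVGAGAHATRACNABNMCBCTTVGSRACAACTHTGARTGTNGYATVGCCCT), then reverse for 5'→3'.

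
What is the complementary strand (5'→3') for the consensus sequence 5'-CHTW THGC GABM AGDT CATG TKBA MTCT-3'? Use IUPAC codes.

5′-AGAKTVMACATGAHCTKVTCGCDAWADG-3′

Standard pairs A↔T, G↔C; ambiguity codes pair M↔K, W↔W, B↔V, D↔H. Complement (GDAWADCGCTVKTCHAGTACAMVTKAGA), then reverse for 5'→3'.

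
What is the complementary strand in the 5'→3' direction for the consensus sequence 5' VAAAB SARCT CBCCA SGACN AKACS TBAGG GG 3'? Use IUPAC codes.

5'-CCCCTVASGTMTNGTCSTGGVGAGYTSVTTTB-3'

Standard pairs A↔T, G↔C; ambiguity codes pair R↔Y, K↔M, S↔S, B↔V, N↔N. Complement (BTTTVSTYGAGVGGTSCTGNTMTGSAVTCCCC), then reverse for 5'→3'.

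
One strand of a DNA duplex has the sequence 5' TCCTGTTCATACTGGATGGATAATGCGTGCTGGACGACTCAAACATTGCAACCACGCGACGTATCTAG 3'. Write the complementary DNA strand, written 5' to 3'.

5'-CTAGATACGTCGCGTGGTTGCAATGTTTGAGTCGTCCAGCACGCATTATCCATCCAGTATGAACAGGA-3'

The complement of TCCTGTTCATACTGGATGGATAATGCGTGCTGGACGACTCAAACATTGCAACCACGCGACGTATCTAG is AGGACAAGTATGACCTACCTATTACGCACGACCTGCTGAGTTTGTAACGTTGGTGCGCTGCATAGATC (A↔T, G↔C). DNA strands are antiparallel, so the complementary strand runs 3'→5'; reversing gives the 5'→3' form.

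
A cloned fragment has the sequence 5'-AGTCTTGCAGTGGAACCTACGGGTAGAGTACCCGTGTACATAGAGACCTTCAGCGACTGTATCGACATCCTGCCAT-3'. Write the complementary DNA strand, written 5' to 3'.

5'-ATGGCAGGATGTCGATACAGTCGCTGAAGGTCTCTATGTACACGGGTACTCTACCCGTAGGTTCCACTGCAAGACT-3'

Pairing A↔T and G↔C gives TCAGAACGTCACCTTGGATGCCCATCTCATGGGCACATGTATCTCTGGAAGTCGCTGACATAGCTGTAGGACGGTA, running 3'→5'. Reverse for the 5'→3' convention.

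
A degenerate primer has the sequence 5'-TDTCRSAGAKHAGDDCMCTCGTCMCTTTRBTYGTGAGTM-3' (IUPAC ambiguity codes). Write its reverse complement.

5'-KACTCACRAVYAAAGKGACGAGKGHHCTDMTCTSYGAHA-3'

Standard pairs A↔T, G↔C; ambiguity codes pair R↔Y, M↔K, S↔S, B↔V, D↔H. Complement (AHAGYSTCTMDTCHHGKGAGCAGKGAAAYVARCACTCAK), then reverse for 5'→3'.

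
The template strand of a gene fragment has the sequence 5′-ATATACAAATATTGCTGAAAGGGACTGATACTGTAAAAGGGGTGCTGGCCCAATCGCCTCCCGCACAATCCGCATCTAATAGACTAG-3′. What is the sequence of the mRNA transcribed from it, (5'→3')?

5'-CUAGUCUAUUAGAUGCGGAUUGUGCGGGAGGCGAUUGGGCCAGCACCCCUUUUACAGUAUCAGUCCCUUUCAGCAAUAUUUGUAUAU-3'

The mRNA has the sequence of the coding strand (reverse complement of the template) with T→U. Reverse complement of ATATACAAATATTGCTGAAAGGGACTGATACTGTAAAAGGGGTGCTGGCCCAATCGCCTCCCGCACAATCCGCATCTAATAGACTAG is CTAGTCTATTAGATGCGGATTGTGCGGGAGGCGATTGGGCCAGCACCCCTTTTACAGTATCAGTCCCTTTCAGCAATATTTGTATAT; then T→U.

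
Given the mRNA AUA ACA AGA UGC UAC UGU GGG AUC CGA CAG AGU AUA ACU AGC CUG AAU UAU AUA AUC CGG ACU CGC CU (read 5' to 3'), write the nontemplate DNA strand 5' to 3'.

5′-ATAACAAGATGCTACTGTGGGATCCGACAGAGTATAACTAGCCTGAATTATATAATCCGGACTCGCCT-3′

The coding DNA strand has the same 5'→3' sequence as the mRNA with U replaced by T.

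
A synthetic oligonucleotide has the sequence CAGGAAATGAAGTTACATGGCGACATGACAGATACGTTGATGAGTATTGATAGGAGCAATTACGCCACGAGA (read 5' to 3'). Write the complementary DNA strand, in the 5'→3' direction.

5'-TCTCGTGGCGTAATTGCTCCTATCAATACTCATCAACGTATCTGTCATGTCGCCATGTAACTTCATTTCCTG-3'

The complement of CAGGAAATGAAGTTACATGGCGACATGACAGATACGTTGATGAGTATTGATAGGAGCAATTACGCCACGAGA is GTCCTTTACTTCAATGTACCGCTGTACTGTCTATGCAACTACTCATAACTATCCTCGTTAATGCGGTGCTCT (A↔T, G↔C). DNA strands are antiparallel, so the complementary strand runs 3'→5'; reversing gives the 5'→3' form.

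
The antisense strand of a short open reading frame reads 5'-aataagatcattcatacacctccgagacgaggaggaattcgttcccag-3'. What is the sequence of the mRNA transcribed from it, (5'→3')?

RNA polymerase reads the template 3'→5' and synthesizes mRNA 5'→3' by base-pairing (A→U, T→A, G↔C). The complement of the template is TTATTCTAGTAAGTATGTGGAGGCTCTGCTCCTCCTTAAGCAAGGGTC; antiparallel, so 5'→3' the coding strand is CTGGGAACGAATTCCTCCTCGTCTCGGAGGTGTATGAATGATCTTATT. Replace T with U for the mRNA.

5'-CUGGGAACGAAUUCCUCCUCGUCUCGGAGGUGUAUGAAUGAUCUUAUU-3'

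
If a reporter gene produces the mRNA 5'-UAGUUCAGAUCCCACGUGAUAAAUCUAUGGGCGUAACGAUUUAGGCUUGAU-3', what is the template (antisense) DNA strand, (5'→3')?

Replace U with T to get the coding DNA strand: TAGTTCAGATCCCACGTGATAAATCTATGGGCGTAACGATTTAGGCTTGAT. The template strand is its reverse complement (complement ATCAAGTCTAGGGTGCACTATTTAGATACCCGCATTGCTAAATCCGAACTA, then reverse).

5'-ATCAAGCCTAAATCGTTACGCCCATAGATTTATCACGTGGGATCTGAACTA-3'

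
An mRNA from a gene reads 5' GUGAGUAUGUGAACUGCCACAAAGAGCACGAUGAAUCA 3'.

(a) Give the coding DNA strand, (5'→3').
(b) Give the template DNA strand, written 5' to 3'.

(a) 5′-GTGAGTATGTGAACTGCCACAAAGAGCACGATGAATCA-3′
(b) 5'-TGATTCATCGTGCTCTTTGTGGCAGTTCACATACTCAC-3'

(a) The coding strand matches the mRNA with U→T.
(b) The template strand is the reverse complement of the coding strand.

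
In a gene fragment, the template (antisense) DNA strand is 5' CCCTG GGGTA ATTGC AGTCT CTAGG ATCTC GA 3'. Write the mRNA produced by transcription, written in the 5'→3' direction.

5'-UCGAGAUCCUAGAGACUGCAAUUACCCCAGGG-3'

RNA polymerase reads the template 3'→5' and synthesizes mRNA 5'→3' by base-pairing (A→U, T→A, G↔C). The complement of the template is GGGACCCCATTAACGTCAGAGATCCTAGAGCT; antiparallel, so 5'→3' the coding strand is TCGAGATCCTAGAGACTGCAATTACCCCAGGG. Replace T with U for the mRNA.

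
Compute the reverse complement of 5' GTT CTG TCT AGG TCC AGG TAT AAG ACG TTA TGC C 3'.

5'-GGCATAACGTCTTATACCTGGACCTAGACAGAAC-3'

Reading the sequence 3'→5' and pairing each base (A↔T, G↔C) gives the reverse complement directly.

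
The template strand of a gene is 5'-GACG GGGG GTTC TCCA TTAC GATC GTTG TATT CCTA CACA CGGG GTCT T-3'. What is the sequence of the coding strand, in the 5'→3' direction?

5'-AAGACCCCGTGTGTAGGAATACAACGATCGTAATGGAGAACCCCCCGTC-3'

The coding strand is complementary and antiparallel to the template: take the complement (A↔T, G↔C) and reverse.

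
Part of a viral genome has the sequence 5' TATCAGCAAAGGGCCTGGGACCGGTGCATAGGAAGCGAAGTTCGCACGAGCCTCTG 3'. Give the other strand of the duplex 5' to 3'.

5'-CAGAGGCTCGTGCGAACTTCGCTTCCTATGCACCGGTCCCAGGCCCTTTGCTGATA-3'

Pairing A↔T and G↔C gives ATAGTCGTTTCCCGGACCCTGGCCACGTATCCTTCGCTTCAAGCGTGCTCGGAGAC, running 3'→5'. Reverse for the 5'→3' convention.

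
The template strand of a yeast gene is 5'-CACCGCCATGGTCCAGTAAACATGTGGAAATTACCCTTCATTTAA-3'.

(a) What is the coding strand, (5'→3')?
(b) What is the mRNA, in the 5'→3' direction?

(a) 5'-TTAAATGAAGGGTAATTTCCACATGTTTACTGGACCATGGCGGTG-3'
(b) 5'-UUAAAUGAAGGGUAAUUUCCACAUGUUUACUGGACCAUGGCGGUG-3'

(a) The coding strand is the reverse complement of the template: complement GTGGCGGTACCAGGTCATTTGTACACCTTTAATGGGAAGTAAATT, then reverse.
(b) mRNA has the coding-strand sequence with T→U.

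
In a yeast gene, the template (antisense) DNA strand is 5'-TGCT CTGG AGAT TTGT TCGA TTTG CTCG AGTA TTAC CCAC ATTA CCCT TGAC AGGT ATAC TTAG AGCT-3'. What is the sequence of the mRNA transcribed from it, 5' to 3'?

The mRNA has the sequence of the coding strand (reverse complement of the template) with T→U. Reverse complement of TGCTCTGGAGATTTGTTCGATTTGCTCGAGTATTACCCACATTACCCTTGACAGGTATACTTAGAGCT is AGCTCTAAGTATACCTGTCAAGGGTAATGTGGGTAATACTCGAGCAAATCGAACAAATCTCCAGAGCA; then T→U.

5'-AGCUCUAAGUAUACCUGUCAAGGGUAAUGUGGGUAAUACUCGAGCAAAUCGAACAAAUCUCCAGAGCA-3'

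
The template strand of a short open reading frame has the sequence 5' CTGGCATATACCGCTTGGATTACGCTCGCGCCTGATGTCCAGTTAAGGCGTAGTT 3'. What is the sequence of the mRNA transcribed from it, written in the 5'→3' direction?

RNA polymerase reads the template 3'→5' and synthesizes mRNA 5'→3' by base-pairing (A→U, T→A, G↔C). The complement of the template is GACCGTATATGGCGAACCTAATGCGAGCGCGGACTACAGGTCAATTCCGCATCAA; antiparallel, so 5'→3' the coding strand is AACTACGCCTTAACTGGACATCAGGCGCGAGCGTAATCCAAGCGGTATATGCCAG. Replace T with U for the mRNA.

5'-AACUACGCCUUAACUGGACAUCAGGCGCGAGCGUAAUCCAAGCGGUAUAUGCCAG-3'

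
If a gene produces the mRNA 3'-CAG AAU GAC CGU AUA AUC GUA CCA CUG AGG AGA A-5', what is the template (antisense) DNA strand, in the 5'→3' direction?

Written 5'→3' the mRNA is AAGAGGAGUCACCAUGCUAAUAUGCCAGUAAGAC, so the coding DNA strand is AAGAGGAGTCACCATGCTAATATGCCAGTAAGAC. The template is its reverse complement.

5′-GTCTTACTGGCATATTAGCATGGTGACTCCTCTT-3′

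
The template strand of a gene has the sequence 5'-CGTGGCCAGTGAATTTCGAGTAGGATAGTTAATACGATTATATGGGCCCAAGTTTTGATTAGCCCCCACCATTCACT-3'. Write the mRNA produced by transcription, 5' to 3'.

5'-AGUGAAUGGUGGGGGCUAAUCAAAACUUGGGCCCAUAUAAUCGUAUUAACUAUCCUACUCGAAAUUCACUGGCCACG-3'

RNA polymerase reads the template 3'→5' and synthesizes mRNA 5'→3' by base-pairing (A→U, T→A, G↔C). The complement of the template is GCACCGGTCACTTAAAGCTCATCCTATCAATTATGCTAATATACCCGGGTTCAAAACTAATCGGGGGTGGTAAGTGA; antiparallel, so 5'→3' the coding strand is AGTGAATGGTGGGGGCTAATCAAAACTTGGGCCCATATAATCGTATTAACTATCCTACTCGAAATTCACTGGCCACG. Replace T with U for the mRNA.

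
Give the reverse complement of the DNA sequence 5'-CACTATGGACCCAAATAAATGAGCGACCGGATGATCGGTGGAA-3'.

Complement each base (A↔T, G↔C): GTGATACCTGGGTTTATTTACTCGCTGGCCTACTAGCCACCTT. Then reverse.

5'-TTCCACCGATCATCCGGTCGCTCATTTATTTGGGTCCATAGTG-3'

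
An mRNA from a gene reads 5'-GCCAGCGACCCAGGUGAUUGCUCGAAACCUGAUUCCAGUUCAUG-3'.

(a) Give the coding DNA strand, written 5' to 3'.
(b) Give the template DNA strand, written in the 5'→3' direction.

(a) 5′-GCCAGCGACCCAGGTGATTGCTCGAAACCTGATTCCAGTTCATG-3′
(b) 5′-CATGAACTGGAATCAGGTTTCGAGCAATCACCTGGGTCGCTGGC-3′

(a) The coding strand matches the mRNA with U→T.
(b) The template strand is the reverse complement of the coding strand.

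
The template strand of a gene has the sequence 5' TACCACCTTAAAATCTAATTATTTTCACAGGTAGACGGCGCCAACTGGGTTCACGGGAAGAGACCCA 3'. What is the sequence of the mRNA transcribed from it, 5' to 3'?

The mRNA has the sequence of the coding strand (reverse complement of the template) with T→U. Reverse complement of TACCACCTTAAAATCTAATTATTTTCACAGGTAGACGGCGCCAACTGGGTTCACGGGAAGAGACCCA is TGGGTCTCTTCCCGTGAACCCAGTTGGCGCCGTCTACCTGTGAAAATAATTAGATTTTAAGGTGGTA; then T→U.

5'-UGGGUCUCUUCCCGUGAACCCAGUUGGCGCCGUCUACCUGUGAAAAUAAUUAGAUUUUAAGGUGGUA-3'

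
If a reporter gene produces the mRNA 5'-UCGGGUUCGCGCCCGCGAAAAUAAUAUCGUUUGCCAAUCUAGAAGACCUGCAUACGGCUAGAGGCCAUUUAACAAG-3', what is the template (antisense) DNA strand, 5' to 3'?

5'-CTTGTTAAATGGCCTCTAGCCGTATGCAGGTCTTCTAGATTGGCAAACGATATTATTTTCGCGGGCGCGAACCCGA-3'

Replace U with T to get the coding DNA strand: TCGGGTTCGCGCCCGCGAAAATAATATCGTTTGCCAATCTAGAAGACCTGCATACGGCTAGAGGCCATTTAACAAG. The template strand is its reverse complement (complement AGCCCAAGCGCGGGCGCTTTTATTATAGCAAACGGTTAGATCTTCTGGACGTATGCCGATCTCCGGTAAATTGTTC, then reverse).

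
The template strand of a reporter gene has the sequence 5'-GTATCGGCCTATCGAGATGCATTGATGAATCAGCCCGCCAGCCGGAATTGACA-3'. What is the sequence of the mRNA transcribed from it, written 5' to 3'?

The mRNA has the sequence of the coding strand (reverse complement of the template) with T→U. Reverse complement of GTATCGGCCTATCGAGATGCATTGATGAATCAGCCCGCCAGCCGGAATTGACA is TGTCAATTCCGGCTGGCGGGCTGATTCATCAATGCATCTCGATAGGCCGATAC; then T→U.

5'-UGUCAAUUCCGGCUGGCGGGCUGAUUCAUCAAUGCAUCUCGAUAGGCCGAUAC-3'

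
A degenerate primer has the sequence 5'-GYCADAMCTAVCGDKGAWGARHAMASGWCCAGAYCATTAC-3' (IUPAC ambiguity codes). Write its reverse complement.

5'-GTAATGRTCTGGWCSTKTDYTCWTCMHCGBTAGKTHTGRC-3'

Standard pairs A↔T, G↔C; ambiguity codes pair R↔Y, M↔K, W↔W, S↔S, D↔H, V↔B. Complement (CRGTHTKGATBGCHMCTWCTYDTKTSCWGGTCTRGTAATG), then reverse for 5'→3'.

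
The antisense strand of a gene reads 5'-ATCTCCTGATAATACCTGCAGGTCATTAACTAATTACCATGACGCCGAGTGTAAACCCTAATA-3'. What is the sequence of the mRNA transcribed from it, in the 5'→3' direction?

RNA polymerase reads the template 3'→5' and synthesizes mRNA 5'→3' by base-pairing (A→U, T→A, G↔C). The complement of the template is TAGAGGACTATTATGGACGTCCAGTAATTGATTAATGGTACTGCGGCTCACATTTGGGATTAT; antiparallel, so 5'→3' the coding strand is TATTAGGGTTTACACTCGGCGTCATGGTAATTAGTTAATGACCTGCAGGTATTATCAGGAGAT. Replace T with U for the mRNA.

5'-UAUUAGGGUUUACACUCGGCGUCAUGGUAAUUAGUUAAUGACCUGCAGGUAUUAUCAGGAGAU-3'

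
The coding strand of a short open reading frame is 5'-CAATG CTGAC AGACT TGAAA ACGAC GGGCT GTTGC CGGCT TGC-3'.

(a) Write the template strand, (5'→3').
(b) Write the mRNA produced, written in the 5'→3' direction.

(a) 5'-GCAAGCCGGCAACAGCCCGTCGTTTTCAAGTCTGTCAGCATTG-3'
(b) 5'-CAAUGCUGACAGACUUGAAAACGACGGGCUGUUGCCGGCUUGC-3'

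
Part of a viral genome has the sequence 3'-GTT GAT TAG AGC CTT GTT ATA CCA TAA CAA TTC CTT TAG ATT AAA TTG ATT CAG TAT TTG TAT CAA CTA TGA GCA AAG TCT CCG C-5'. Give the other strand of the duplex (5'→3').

The strand is given 3'→5', so its complement runs 5'→3' in the same left-to-right order: pair each base A↔T, G↔C.

5′-CAACTAATCTCGGAACAATATGGTATTGTTAAGGAAATCTAATTTAACTAAGTCATAAACATAGTTGATACTCGTTTCAGAGGCG-3′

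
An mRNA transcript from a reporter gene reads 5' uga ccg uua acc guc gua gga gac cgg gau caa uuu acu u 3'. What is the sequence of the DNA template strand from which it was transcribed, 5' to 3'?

Replace U with T to get the coding DNA strand: TGACCGTTAACCGTCGTAGGAGACCGGGATCAATTTACTT. The template strand is its reverse complement (complement ACTGGCAATTGGCAGCATCCTCTGGCCCTAGTTAAATGAA, then reverse).

5'-AAGTAAATTGATCCCGGTCTCCTACGACGGTTAACGGTCA-3'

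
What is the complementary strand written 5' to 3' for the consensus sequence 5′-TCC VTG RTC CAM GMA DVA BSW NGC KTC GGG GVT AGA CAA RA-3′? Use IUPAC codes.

Standard pairs A↔T, G↔C; ambiguity codes pair R↔Y, M↔K, W↔W, S↔S, B↔V, D↔H, N↔N. Complement (AGGBACYAGGTKCKTHBTVSWNCGMAGCCCCBATCTGTTYT), then reverse for 5'→3'.

5'-TYTTGTCTABCCCCGAMGCNWSVTBHTKCKTGGAYCABGGA-3'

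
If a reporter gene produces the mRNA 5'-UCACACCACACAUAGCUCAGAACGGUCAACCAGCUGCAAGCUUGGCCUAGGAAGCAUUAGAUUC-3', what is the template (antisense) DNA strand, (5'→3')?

5'-GAATCTAATGCTTCCTAGGCCAAGCTTGCAGCTGGTTGACCGTTCTGAGCTATGTGTGGTGTGA-3'

Replace U with T to get the coding DNA strand: TCACACCACACATAGCTCAGAACGGTCAACCAGCTGCAAGCTTGGCCTAGGAAGCATTAGATTC. The template strand is its reverse complement (complement AGTGTGGTGTGTATCGAGTCTTGCCAGTTGGTCGACGTTCGAACCGGATCCTTCGTAATCTAAG, then reverse).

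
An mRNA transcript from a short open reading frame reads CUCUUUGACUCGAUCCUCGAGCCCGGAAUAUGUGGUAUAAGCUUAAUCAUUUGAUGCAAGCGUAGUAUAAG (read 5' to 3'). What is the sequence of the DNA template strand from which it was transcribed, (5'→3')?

5'-CTTATACTACGCTTGCATCAAATGATTAAGCTTATACCACATATTCCGGGCTCGAGGATCGAGTCAAAGAG-3'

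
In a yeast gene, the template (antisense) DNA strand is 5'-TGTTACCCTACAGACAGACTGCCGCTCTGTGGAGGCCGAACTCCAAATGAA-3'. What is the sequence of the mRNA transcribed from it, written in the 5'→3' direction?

RNA polymerase reads the template 3'→5' and synthesizes mRNA 5'→3' by base-pairing (A→U, T→A, G↔C). The complement of the template is ACAATGGGATGTCTGTCTGACGGCGAGACACCTCCGGCTTGAGGTTTACTT; antiparallel, so 5'→3' the coding strand is TTCATTTGGAGTTCGGCCTCCACAGAGCGGCAGTCTGTCTGTAGGGTAACA. Replace T with U for the mRNA.

5′-UUCAUUUGGAGUUCGGCCUCCACAGAGCGGCAGUCUGUCUGUAGGGUAACA-3′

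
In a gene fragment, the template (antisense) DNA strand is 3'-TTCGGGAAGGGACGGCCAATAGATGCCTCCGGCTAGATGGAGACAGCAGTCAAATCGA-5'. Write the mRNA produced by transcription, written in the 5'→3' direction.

5'-AAGCCCUUCCCUGCCGGUUAUCUACGGAGGCCGAUCUACCUCUGUCGUCAGUUUAGCU-3'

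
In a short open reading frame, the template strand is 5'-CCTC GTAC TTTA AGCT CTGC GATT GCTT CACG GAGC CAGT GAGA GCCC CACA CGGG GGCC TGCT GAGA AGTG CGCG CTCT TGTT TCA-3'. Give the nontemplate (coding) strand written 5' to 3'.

5'-TGAAACAAGAGCGCGCACTTCTCAGCAGGCCCCCGTGTGGGGCTCTCACTGGCTCCGTGAAGCAATCGCAGAGCTTAAAGTACGAGG-3'

The coding strand is complementary and antiparallel to the template: take the complement (A↔T, G↔C) and reverse.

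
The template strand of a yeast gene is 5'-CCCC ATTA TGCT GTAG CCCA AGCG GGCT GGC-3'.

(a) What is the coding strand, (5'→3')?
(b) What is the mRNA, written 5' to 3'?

(a) The coding strand is the reverse complement of the template: complement GGGGTAATACGACATCGGGTTCGCCCGACCG, then reverse.
(b) mRNA has the coding-strand sequence with T→U.

(a) 5'-GCCAGCCCGCTTGGGCTACAGCATAATGGGG-3'
(b) 5'-GCCAGCCCGCUUGGGCUACAGCAUAAUGGGG-3'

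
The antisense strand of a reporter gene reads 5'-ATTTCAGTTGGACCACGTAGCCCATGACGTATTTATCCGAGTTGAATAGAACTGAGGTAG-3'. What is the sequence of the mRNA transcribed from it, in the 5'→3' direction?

The mRNA has the sequence of the coding strand (reverse complement of the template) with T→U. Reverse complement of ATTTCAGTTGGACCACGTAGCCCATGACGTATTTATCCGAGTTGAATAGAACTGAGGTAG is CTACCTCAGTTCTATTCAACTCGGATAAATACGTCATGGGCTACGTGGTCCAACTGAAAT; then T→U.

5'-CUACCUCAGUUCUAUUCAACUCGGAUAAAUACGUCAUGGGCUACGUGGUCCAACUGAAAU-3'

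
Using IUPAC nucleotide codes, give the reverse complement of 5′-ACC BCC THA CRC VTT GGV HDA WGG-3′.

5'-CCWTHDBCCAABGYGTDAGGVGGT-3'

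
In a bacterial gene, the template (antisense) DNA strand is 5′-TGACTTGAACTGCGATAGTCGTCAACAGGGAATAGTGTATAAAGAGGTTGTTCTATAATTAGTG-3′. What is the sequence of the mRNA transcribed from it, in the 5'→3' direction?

The mRNA has the sequence of the coding strand (reverse complement of the template) with T→U. Reverse complement of TGACTTGAACTGCGATAGTCGTCAACAGGGAATAGTGTATAAAGAGGTTGTTCTATAATTAGTG is CACTAATTATAGAACAACCTCTTTATACACTATTCCCTGTTGACGACTATCGCAGTTCAAGTCA; then T→U.

5'-CACUAAUUAUAGAACAACCUCUUUAUACACUAUUCCCUGUUGACGACUAUCGCAGUUCAAGUCA-3'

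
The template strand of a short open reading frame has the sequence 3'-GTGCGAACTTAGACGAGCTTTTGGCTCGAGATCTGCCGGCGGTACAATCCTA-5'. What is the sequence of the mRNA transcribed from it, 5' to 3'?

Reading the template 3'→5' as shown, RNA polymerase pairs each base (A→U, T→A, G↔C) to build mRNA 5'→3' directly.

5'-CACGCUUGAAUCUGCUCGAAAACCGAGCUCUAGACGGCCGCCAUGUUAGGAU-3'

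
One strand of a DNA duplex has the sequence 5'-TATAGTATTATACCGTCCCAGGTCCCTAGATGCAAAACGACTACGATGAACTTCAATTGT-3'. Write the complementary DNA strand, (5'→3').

5′-ACAATTGAAGTTCATCGTAGTCGTTTTGCATCTAGGGACCTGGGACGGTATAATACTATA-3′

The complement of TATAGTATTATACCGTCCCAGGTCCCTAGATGCAAAACGACTACGATGAACTTCAATTGT is ATATCATAATATGGCAGGGTCCAGGGATCTACGTTTTGCTGATGCTACTTGAAGTTAACA (A↔T, G↔C). DNA strands are antiparallel, so the complementary strand runs 3'→5'; reversing gives the 5'→3' form.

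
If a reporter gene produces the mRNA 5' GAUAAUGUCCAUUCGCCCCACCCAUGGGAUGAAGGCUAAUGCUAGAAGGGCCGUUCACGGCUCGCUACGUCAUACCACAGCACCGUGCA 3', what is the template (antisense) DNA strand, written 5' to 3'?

Replace U with T to get the coding DNA strand: GATAATGTCCATTCGCCCCACCCATGGGATGAAGGCTAATGCTAGAAGGGCCGTTCACGGCTCGCTACGTCATACCACAGCACCGTGCA. The template strand is its reverse complement (complement CTATTACAGGTAAGCGGGGTGGGTACCCTACTTCCGATTACGATCTTCCCGGCAAGTGCCGAGCGATGCAGTATGGTGTCGTGGCACGT, then reverse).

5'-TGCACGGTGCTGTGGTATGACGTAGCGAGCCGTGAACGGCCCTTCTAGCATTAGCCTTCATCCCATGGGTGGGGCGAATGGACATTATC-3'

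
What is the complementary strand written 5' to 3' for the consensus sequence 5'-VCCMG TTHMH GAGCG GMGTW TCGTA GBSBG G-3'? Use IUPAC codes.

5'-CCVSVCTACGAWACKCCGCTCDKDAACKGGB-3'

Standard pairs A↔T, G↔C; ambiguity codes pair M↔K, W↔W, S↔S, B↔V, H↔D. Complement (BGGKCAADKDCTCGCCKCAWAGCATCVSVCC), then reverse for 5'→3'.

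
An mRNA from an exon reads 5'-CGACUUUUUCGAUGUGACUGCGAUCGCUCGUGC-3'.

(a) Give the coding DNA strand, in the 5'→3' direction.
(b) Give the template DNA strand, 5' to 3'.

(a) The coding strand matches the mRNA with U→T.
(b) The template strand is the reverse complement of the coding strand.

(a) 5'-CGACTTTTTCGATGTGACTGCGATCGCTCGTGC-3'
(b) 5′-GCACGAGCGATCGCAGTCACATCGAAAAAGTCG-3′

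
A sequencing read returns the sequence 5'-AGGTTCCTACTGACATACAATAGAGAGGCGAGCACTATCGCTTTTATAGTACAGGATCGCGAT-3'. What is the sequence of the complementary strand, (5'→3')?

The complement of AGGTTCCTACTGACATACAATAGAGAGGCGAGCACTATCGCTTTTATAGTACAGGATCGCGAT is TCCAAGGATGACTGTATGTTATCTCTCCGCTCGTGATAGCGAAAATATCATGTCCTAGCGCTA (A↔T, G↔C). DNA strands are antiparallel, so the complementary strand runs 3'→5'; reversing gives the 5'→3' form.

5′-ATCGCGATCCTGTACTATAAAAGCGATAGTGCTCGCCTCTCTATTGTATGTCAGTAGGAACCT-3′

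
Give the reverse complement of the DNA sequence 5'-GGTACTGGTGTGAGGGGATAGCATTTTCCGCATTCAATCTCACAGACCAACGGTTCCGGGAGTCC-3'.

5′-GGACTCCCGGAACCGTTGGTCTGTGAGATTGAATGCGGAAAATGCTATCCCCTCACACCAGTACC-3′

Reading the sequence 3'→5' and pairing each base (A↔T, G↔C) gives the reverse complement directly.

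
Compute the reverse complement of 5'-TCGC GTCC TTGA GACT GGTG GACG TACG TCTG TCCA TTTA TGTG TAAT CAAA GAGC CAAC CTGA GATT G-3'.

Reading the sequence 3'→5' and pairing each base (A↔T, G↔C) gives the reverse complement directly.

5′-CAATCTCAGGTTGGCTCTTTGATTACACATAAATGGACAGACGTACGTCCACCAGTCTCAAGGACGCGA-3′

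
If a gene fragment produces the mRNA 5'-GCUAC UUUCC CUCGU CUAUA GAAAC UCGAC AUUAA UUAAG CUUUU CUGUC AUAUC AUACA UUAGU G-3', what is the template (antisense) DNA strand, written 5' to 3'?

Replace U with T to get the coding DNA strand: GCTACTTTCCCTCGTCTATAGAAACTCGACATTAATTAAGCTTTTCTGTCATATCATACATTAGTG. The template strand is its reverse complement (complement CGATGAAAGGGAGCAGATATCTTTGAGCTGTAATTAATTCGAAAAGACAGTATAGTATGTAATCAC, then reverse).

5'-CACTAATGTATGATATGACAGAAAAGCTTAATTAATGTCGAGTTTCTATAGACGAGGGAAAGTAGC-3'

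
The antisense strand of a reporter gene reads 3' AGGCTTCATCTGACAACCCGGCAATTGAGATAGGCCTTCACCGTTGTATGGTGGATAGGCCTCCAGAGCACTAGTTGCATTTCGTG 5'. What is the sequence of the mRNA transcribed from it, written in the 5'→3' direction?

Reading the template 3'→5' as shown, RNA polymerase pairs each base (A→U, T→A, G↔C) to build mRNA 5'→3' directly.

5′-UCCGAAGUAGACUGUUGGGCCGUUAACUCUAUCCGGAAGUGGCAACAUACCACCUAUCCGGAGGUCUCGUGAUCAACGUAAAGCAC-3′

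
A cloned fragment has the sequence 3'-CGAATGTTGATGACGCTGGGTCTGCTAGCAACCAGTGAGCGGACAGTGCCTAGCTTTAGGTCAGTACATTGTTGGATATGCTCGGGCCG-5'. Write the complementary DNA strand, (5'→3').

5'-GCTTACAACTACTGCGACCCAGACGATCGTTGGTCACTCGCCTGTCACGGATCGAAATCCAGTCATGTAACAACCTATACGAGCCCGGC-3'

The strand is given 3'→5', so its complement runs 5'→3' in the same left-to-right order: pair each base A↔T, G↔C.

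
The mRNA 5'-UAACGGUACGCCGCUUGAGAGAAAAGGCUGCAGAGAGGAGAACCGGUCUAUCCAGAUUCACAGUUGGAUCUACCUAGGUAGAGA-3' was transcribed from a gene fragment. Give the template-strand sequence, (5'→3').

Replace U with T to get the coding DNA strand: TAACGGTACGCCGCTTGAGAGAAAAGGCTGCAGAGAGGAGAACCGGTCTATCCAGATTCACAGTTGGATCTACCTAGGTAGAGA. The template strand is its reverse complement (complement ATTGCCATGCGGCGAACTCTCTTTTCCGACGTCTCTCCTCTTGGCCAGATAGGTCTAAGTGTCAACCTAGATGGATCCATCTCT, then reverse).

5'-TCTCTACCTAGGTAGATCCAACTGTGAATCTGGATAGACCGGTTCTCCTCTCTGCAGCCTTTTCTCTCAAGCGGCGTACCGTTA-3'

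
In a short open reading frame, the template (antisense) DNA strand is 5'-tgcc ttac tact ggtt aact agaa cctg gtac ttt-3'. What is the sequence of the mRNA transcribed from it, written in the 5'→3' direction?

5'-AAAGUACCAGGUUCUAGUUAACCAGUAGUAAGGCA-3'

RNA polymerase reads the template 3'→5' and synthesizes mRNA 5'→3' by base-pairing (A→U, T→A, G↔C). The complement of the template is ACGGAATGATGACCAATTGATCTTGGACCATGAAA; antiparallel, so 5'→3' the coding strand is AAAGTACCAGGTTCTAGTTAACCAGTAGTAAGGCA. Replace T with U for the mRNA.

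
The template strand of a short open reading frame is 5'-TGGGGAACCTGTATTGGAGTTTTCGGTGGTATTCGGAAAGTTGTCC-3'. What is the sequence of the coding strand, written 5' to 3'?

5'-GGACAACTTTCCGAATACCACCGAAAACTCCAATACAGGTTCCCCA-3'

The coding strand is complementary and antiparallel to the template: take the complement (A↔T, G↔C) and reverse.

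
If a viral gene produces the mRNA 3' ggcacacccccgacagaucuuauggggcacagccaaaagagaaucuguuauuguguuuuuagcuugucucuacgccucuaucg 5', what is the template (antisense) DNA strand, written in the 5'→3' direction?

5'-CCGTGTGGGGGCTGTCTAGAATACCCCGTGTCGGTTTTCTCTTAGACAATAACACAAAAATCGAACAGAGATGCGGAGATAGC-3'

Written 5'→3' the mRNA is GCUAUCUCCGCAUCUCUGUUCGAUUUUUGUGUUAUUGUCUAAGAGAAAACCGACACGGGGUAUUCUAGACAGCCCCCACACGG, so the coding DNA strand is GCTATCTCCGCATCTCTGTTCGATTTTTGTGTTATTGTCTAAGAGAAAACCGACACGGGGTATTCTAGACAGCCCCCACACGG. The template is its reverse complement.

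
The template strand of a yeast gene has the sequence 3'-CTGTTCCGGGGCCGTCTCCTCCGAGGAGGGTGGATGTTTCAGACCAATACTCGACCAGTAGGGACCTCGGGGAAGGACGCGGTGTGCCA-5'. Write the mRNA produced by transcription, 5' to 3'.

Reading the template 3'→5' as shown, RNA polymerase pairs each base (A→U, T→A, G↔C) to build mRNA 5'→3' directly.

5'-GACAAGGCCCCGGCAGAGGAGGCUCCUCCCACCUACAAAGUCUGGUUAUGAGCUGGUCAUCCCUGGAGCCCCUUCCUGCGCCACACGGU-3'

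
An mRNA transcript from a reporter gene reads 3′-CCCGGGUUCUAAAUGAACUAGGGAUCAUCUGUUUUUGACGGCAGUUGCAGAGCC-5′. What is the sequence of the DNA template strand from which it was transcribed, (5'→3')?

5'-GGGCCCAAGATTTACTTGATCCCTAGTAGACAAAAACTGCCGTCAACGTCTCGG-3'

Written 5'→3' the mRNA is CCGAGACGUUGACGGCAGUUUUUGUCUACUAGGGAUCAAGUAAAUCUUGGGCCC, so the coding DNA strand is CCGAGACGTTGACGGCAGTTTTTGTCTACTAGGGATCAAGTAAATCTTGGGCCC. The template is its reverse complement.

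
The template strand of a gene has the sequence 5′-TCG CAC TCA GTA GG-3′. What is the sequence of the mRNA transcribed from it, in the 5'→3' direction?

The mRNA has the sequence of the coding strand (reverse complement of the template) with T→U. Reverse complement of TCGCACTCAGTAGG is CCTACTGAGTGCGA; then T→U.

5'-CCUACUGAGUGCGA-3'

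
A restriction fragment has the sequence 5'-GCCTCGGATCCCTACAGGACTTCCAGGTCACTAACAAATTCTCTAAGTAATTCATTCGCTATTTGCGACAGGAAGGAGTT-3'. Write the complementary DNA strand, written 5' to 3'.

5′-AACTCCTTCCTGTCGCAAATAGCGAATGAATTACTTAGAGAATTTGTTAGTGACCTGGAAGTCCTGTAGGGATCCGAGGC-3′

The complement of GCCTCGGATCCCTACAGGACTTCCAGGTCACTAACAAATTCTCTAAGTAATTCATTCGCTATTTGCGACAGGAAGGAGTT is CGGAGCCTAGGGATGTCCTGAAGGTCCAGTGATTGTTTAAGAGATTCATTAAGTAAGCGATAAACGCTGTCCTTCCTCAA (A↔T, G↔C). DNA strands are antiparallel, so the complementary strand runs 3'→5'; reversing gives the 5'→3' form.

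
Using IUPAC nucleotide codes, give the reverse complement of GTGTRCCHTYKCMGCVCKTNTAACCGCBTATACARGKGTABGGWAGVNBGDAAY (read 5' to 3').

Standard pairs A↔T, G↔C; ambiguity codes pair R↔Y, M↔K, W↔W, B↔V, D↔H, N↔N. Complement (CACAYGGDARMGKCGBGMANATTGGCGVATATGTYCMCATVCCWTCBNVCHTTR), then reverse for 5'→3'.

5'-RTTHCVNBCTWCCVTACMCYTGTATAVGCGGTTANAMGBGCKGMRADGGYACAC-3'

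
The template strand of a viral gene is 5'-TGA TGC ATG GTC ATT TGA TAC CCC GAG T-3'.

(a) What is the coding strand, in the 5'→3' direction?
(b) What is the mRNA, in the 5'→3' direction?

(a) 5'-ACTCGGGGTATCAAATGACCATGCATCA-3'
(b) 5'-ACUCGGGGUAUCAAAUGACCAUGCAUCA-3'

(a) The coding strand is the reverse complement of the template: complement ACTACGTACCAGTAAACTATGGGGCTCA, then reverse.
(b) mRNA has the coding-strand sequence with T→U.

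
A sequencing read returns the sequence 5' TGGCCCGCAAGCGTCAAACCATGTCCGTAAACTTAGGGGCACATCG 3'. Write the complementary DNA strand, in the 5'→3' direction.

The complement of TGGCCCGCAAGCGTCAAACCATGTCCGTAAACTTAGGGGCACATCG is ACCGGGCGTTCGCAGTTTGGTACAGGCATTTGAATCCCCGTGTAGC (A↔T, G↔C). DNA strands are antiparallel, so the complementary strand runs 3'→5'; reversing gives the 5'→3' form.

5'-CGATGTGCCCCTAAGTTTACGGACATGGTTTGACGCTTGCGGGCCA-3'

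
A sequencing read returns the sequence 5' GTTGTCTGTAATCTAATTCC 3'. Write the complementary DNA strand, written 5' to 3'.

5'-GGAATTAGATTACAGACAAC-3'

The complement of GTTGTCTGTAATCTAATTCC is CAACAGACATTAGATTAAGG (A↔T, G↔C). DNA strands are antiparallel, so the complementary strand runs 3'→5'; reversing gives the 5'→3' form.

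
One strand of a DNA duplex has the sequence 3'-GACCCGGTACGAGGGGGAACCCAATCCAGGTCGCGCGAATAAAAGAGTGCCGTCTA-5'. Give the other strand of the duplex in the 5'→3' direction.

5′-CTGGGCCATGCTCCCCCTTGGGTTAGGTCCAGCGCGCTTATTTTCTCACGGCAGAT-3′

The strand is given 3'→5', so its complement runs 5'→3' in the same left-to-right order: pair each base A↔T, G↔C.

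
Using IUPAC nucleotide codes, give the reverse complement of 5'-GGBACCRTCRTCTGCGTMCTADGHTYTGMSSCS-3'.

5′-SGSSKCARADCHTAGKACGCAGAYGAYGGTVCC-3′

Standard pairs A↔T, G↔C; ambiguity codes pair R↔Y, M↔K, S↔S, B↔V, D↔H. Complement (CCVTGGYAGYAGACGCAKGATHCDARACKSSGS), then reverse for 5'→3'.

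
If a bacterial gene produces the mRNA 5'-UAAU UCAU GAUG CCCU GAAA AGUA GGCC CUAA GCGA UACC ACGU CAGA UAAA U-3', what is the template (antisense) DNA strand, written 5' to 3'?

Replace U with T to get the coding DNA strand: TAATTCATGATGCCCTGAAAAGTAGGCCCTAAGCGATACCACGTCAGATAAAT. The template strand is its reverse complement (complement ATTAAGTACTACGGGACTTTTCATCCGGGATTCGCTATGGTGCAGTCTATTTA, then reverse).

5'-ATTTATCTGACGTGGTATCGCTTAGGGCCTACTTTTCAGGGCATCATGAATTA-3'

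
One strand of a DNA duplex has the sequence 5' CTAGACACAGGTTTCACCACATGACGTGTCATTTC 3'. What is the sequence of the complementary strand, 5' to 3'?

The complement of CTAGACACAGGTTTCACCACATGACGTGTCATTTC is GATCTGTGTCCAAAGTGGTGTACTGCACAGTAAAG (A↔T, G↔C). DNA strands are antiparallel, so the complementary strand runs 3'→5'; reversing gives the 5'→3' form.

5'-GAAATGACACGTCATGTGGTGAAACCTGTGTCTAG-3'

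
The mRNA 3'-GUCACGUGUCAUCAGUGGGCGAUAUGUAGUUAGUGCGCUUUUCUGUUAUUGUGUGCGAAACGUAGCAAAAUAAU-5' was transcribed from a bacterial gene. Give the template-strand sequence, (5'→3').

Written 5'→3' the mRNA is UAAUAAAACGAUGCAAAGCGUGUGUUAUUGUCUUUUCGCGUGAUUGAUGUAUAGCGGGUGACUACUGUGCACUG, so the coding DNA strand is TAATAAAACGATGCAAAGCGTGTGTTATTGTCTTTTCGCGTGATTGATGTATAGCGGGTGACTACTGTGCACTG. The template is its reverse complement.

5′-CAGTGCACAGTAGTCACCCGCTATACATCAATCACGCGAAAAGACAATAACACACGCTTTGCATCGTTTTATTA-3′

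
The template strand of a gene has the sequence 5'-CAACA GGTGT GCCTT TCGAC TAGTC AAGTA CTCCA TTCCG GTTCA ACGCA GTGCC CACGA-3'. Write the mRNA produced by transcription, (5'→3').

RNA polymerase reads the template 3'→5' and synthesizes mRNA 5'→3' by base-pairing (A→U, T→A, G↔C). The complement of the template is GTTGTCCACACGGAAAGCTGATCAGTTCATGAGGTAAGGCCAAGTTGCGTCACGGGTGCT; antiparallel, so 5'→3' the coding strand is TCGTGGGCACTGCGTTGAACCGGAATGGAGTACTTGACTAGTCGAAAGGCACACCTGTTG. Replace T with U for the mRNA.

5'-UCGUGGGCACUGCGUUGAACCGGAAUGGAGUACUUGACUAGUCGAAAGGCACACCUGUUG-3'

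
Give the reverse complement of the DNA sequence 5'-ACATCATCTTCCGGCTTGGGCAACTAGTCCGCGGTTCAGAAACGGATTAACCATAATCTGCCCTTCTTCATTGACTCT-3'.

5'-AGAGTCAATGAAGAAGGGCAGATTATGGTTAATCCGTTTCTGAACCGCGGACTAGTTGCCCAAGCCGGAAGATGATGT-3'

Complement each base (A↔T, G↔C): TGTAGTAGAAGGCCGAACCCGTTGATCAGGCGCCAAGTCTTTGCCTAATTGGTATTAGACGGGAAGAAGTAACTGAGA. Then reverse.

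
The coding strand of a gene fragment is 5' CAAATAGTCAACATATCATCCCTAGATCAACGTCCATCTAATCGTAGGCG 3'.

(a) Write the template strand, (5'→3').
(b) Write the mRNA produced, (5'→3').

(a) 5'-CGCCTACGATTAGATGGACGTTGATCTAGGGATGATATGTTGACTATTTG-3'
(b) 5'-CAAAUAGUCAACAUAUCAUCCCUAGAUCAACGUCCAUCUAAUCGUAGGCG-3'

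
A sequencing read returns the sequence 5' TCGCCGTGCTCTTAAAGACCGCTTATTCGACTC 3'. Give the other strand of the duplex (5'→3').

5′-GAGTCGAATAAGCGGTCTTTAAGAGCACGGCGA-3′

Pairing A↔T and G↔C gives AGCGGCACGAGAATTTCTGGCGAATAAGCTGAG, running 3'→5'. Reverse for the 5'→3' convention.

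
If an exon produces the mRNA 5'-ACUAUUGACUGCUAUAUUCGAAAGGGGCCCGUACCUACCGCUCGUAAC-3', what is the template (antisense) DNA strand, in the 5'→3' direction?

5′-GTTACGAGCGGTAGGTACGGGCCCCTTTCGAATATAGCAGTCAATAGT-3′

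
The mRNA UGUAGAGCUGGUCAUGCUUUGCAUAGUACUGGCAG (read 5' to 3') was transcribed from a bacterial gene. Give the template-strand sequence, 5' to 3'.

5'-CTGCCAGTACTATGCAAAGCATGACCAGCTCTACA-3'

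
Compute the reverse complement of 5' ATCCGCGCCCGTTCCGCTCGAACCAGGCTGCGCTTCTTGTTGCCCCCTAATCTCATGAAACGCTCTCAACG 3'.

Complement each base (A↔T, G↔C): TAGGCGCGGGCAAGGCGAGCTTGGTCCGACGCGAAGAACAACGGGGGATTAGAGTACTTTGCGAGAGTTGC. Then reverse.

5'-CGTTGAGAGCGTTTCATGAGATTAGGGGGCAACAAGAAGCGCAGCCTGGTTCGAGCGGAACGGGCGCGGAT-3'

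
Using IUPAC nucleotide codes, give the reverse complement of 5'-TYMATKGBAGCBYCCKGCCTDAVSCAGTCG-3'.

5'-CGACTGSBTHAGGCMGGRVGCTVCMATKRA-3'

Standard pairs A↔T, G↔C; ambiguity codes pair Y↔R, M↔K, S↔S, B↔V, D↔H. Complement (ARKTAMCVTCGVRGGMCGGAHTBSGTCAGC), then reverse for 5'→3'.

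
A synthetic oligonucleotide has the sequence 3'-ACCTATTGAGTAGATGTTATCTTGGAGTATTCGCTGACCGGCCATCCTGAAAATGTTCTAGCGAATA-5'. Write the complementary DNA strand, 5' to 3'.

5'-TGGATAACTCATCTACAATAGAACCTCATAAGCGACTGGCCGGTAGGACTTTTACAAGATCGCTTAT-3'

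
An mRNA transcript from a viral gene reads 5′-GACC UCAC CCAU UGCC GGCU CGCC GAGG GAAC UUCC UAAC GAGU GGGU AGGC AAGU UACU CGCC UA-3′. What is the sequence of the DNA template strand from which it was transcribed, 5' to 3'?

5'-TAGGCGAGTAACTTGCCTACCCACTCGTTAGGAAGTTCCCTCGGCGAGCCGGCAATGGGTGAGGTC-3'

Replace U with T to get the coding DNA strand: GACCTCACCCATTGCCGGCTCGCCGAGGGAACTTCCTAACGAGTGGGTAGGCAAGTTACTCGCCTA. The template strand is its reverse complement (complement CTGGAGTGGGTAACGGCCGAGCGGCTCCCTTGAAGGATTGCTCACCCATCCGTTCAATGAGCGGAT, then reverse).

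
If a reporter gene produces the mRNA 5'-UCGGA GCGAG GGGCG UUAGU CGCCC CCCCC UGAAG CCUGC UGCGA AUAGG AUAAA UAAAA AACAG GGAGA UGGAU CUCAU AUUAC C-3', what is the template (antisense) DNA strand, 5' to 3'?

5′-GGTAATATGAGATCCATCTCCCTGTTTTTTATTTATCCTATTCGCAGCAGGCTTCAGGGGGGGGCGACTAACGCCCCTCGCTCCGA-3′

Replace U with T to get the coding DNA strand: TCGGAGCGAGGGGCGTTAGTCGCCCCCCCCTGAAGCCTGCTGCGAATAGGATAAATAAAAAACAGGGAGATGGATCTCATATTACC. The template strand is its reverse complement (complement AGCCTCGCTCCCCGCAATCAGCGGGGGGGGACTTCGGACGACGCTTATCCTATTTATTTTTTGTCCCTCTACCTAGAGTATAATGG, then reverse).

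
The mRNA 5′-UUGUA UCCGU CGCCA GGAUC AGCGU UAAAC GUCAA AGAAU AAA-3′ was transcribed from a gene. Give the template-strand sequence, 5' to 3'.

Replace U with T to get the coding DNA strand: TTGTATCCGTCGCCAGGATCAGCGTTAAACGTCAAAGAATAAA. The template strand is its reverse complement (complement AACATAGGCAGCGGTCCTAGTCGCAATTTGCAGTTTCTTATTT, then reverse).

5'-TTTATTCTTTGACGTTTAACGCTGATCCTGGCGACGGATACAA-3'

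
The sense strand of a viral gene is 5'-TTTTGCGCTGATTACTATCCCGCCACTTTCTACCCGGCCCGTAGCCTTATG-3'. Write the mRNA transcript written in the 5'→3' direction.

5'-UUUUGCGCUGAUUACUAUCCCGCCACUUUCUACCCGGCCCGUAGCCUUAUG-3'

The mRNA is synthesized from the template strand, so it matches the coding strand with T replaced by U.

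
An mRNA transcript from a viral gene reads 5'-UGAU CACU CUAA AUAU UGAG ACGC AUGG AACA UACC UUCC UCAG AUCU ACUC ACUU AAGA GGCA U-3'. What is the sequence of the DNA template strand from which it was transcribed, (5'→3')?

5'-ATGCCTCTTAAGTGAGTAGATCTGAGGAAGGTATGTTCCATGCGTCTCAATATTTAGAGTGATCA-3'

Replace U with T to get the coding DNA strand: TGATCACTCTAAATATTGAGACGCATGGAACATACCTTCCTCAGATCTACTCACTTAAGAGGCAT. The template strand is its reverse complement (complement ACTAGTGAGATTTATAACTCTGCGTACCTTGTATGGAAGGAGTCTAGATGAGTGAATTCTCCGTA, then reverse).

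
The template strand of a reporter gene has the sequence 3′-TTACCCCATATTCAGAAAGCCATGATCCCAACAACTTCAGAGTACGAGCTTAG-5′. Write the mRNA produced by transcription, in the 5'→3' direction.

Reading the template 3'→5' as shown, RNA polymerase pairs each base (A→U, T→A, G↔C) to build mRNA 5'→3' directly.

5'-AAUGGGGUAUAAGUCUUUCGGUACUAGGGUUGUUGAAGUCUCAUGCUCGAAUC-3'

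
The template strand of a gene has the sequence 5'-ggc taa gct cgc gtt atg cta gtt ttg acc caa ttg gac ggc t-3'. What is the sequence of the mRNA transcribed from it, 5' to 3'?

5'-AGCCGUCCAAUUGGGUCAAAACUAGCAUAACGCGAGCUUAGCC-3'

RNA polymerase reads the template 3'→5' and synthesizes mRNA 5'→3' by base-pairing (A→U, T→A, G↔C). The complement of the template is CCGATTCGAGCGCAATACGATCAAAACTGGGTTAACCTGCCGA; antiparallel, so 5'→3' the coding strand is AGCCGTCCAATTGGGTCAAAACTAGCATAACGCGAGCTTAGCC. Replace T with U for the mRNA.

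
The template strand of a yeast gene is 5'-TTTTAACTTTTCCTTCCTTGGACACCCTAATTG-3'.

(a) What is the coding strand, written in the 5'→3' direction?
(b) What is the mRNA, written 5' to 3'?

(a) 5'-CAATTAGGGTGTCCAAGGAAGGAAAAGTTAAAA-3'
(b) 5'-CAAUUAGGGUGUCCAAGGAAGGAAAAGUUAAAA-3'

(a) The coding strand is the reverse complement of the template: complement AAAATTGAAAAGGAAGGAACCTGTGGGATTAAC, then reverse.
(b) mRNA has the coding-strand sequence with T→U.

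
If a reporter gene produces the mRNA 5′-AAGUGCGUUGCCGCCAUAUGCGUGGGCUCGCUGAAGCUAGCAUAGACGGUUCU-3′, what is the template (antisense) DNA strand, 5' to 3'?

Replace U with T to get the coding DNA strand: AAGTGCGTTGCCGCCATATGCGTGGGCTCGCTGAAGCTAGCATAGACGGTTCT. The template strand is its reverse complement (complement TTCACGCAACGGCGGTATACGCACCCGAGCGACTTCGATCGTATCTGCCAAGA, then reverse).

5'-AGAACCGTCTATGCTAGCTTCAGCGAGCCCACGCATATGGCGGCAACGCACTT-3'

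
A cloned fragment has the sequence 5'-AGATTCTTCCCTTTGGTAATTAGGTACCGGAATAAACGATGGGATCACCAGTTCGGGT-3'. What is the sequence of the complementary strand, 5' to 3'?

The complement of AGATTCTTCCCTTTGGTAATTAGGTACCGGAATAAACGATGGGATCACCAGTTCGGGT is TCTAAGAAGGGAAACCATTAATCCATGGCCTTATTTGCTACCCTAGTGGTCAAGCCCA (A↔T, G↔C). DNA strands are antiparallel, so the complementary strand runs 3'→5'; reversing gives the 5'→3' form.

5'-ACCCGAACTGGTGATCCCATCGTTTATTCCGGTACCTAATTACCAAAGGGAAGAATCT-3'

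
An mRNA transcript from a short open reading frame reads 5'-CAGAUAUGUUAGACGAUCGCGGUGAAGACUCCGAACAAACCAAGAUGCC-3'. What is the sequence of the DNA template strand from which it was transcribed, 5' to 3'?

Replace U with T to get the coding DNA strand: CAGATATGTTAGACGATCGCGGTGAAGACTCCGAACAAACCAAGATGCC. The template strand is its reverse complement (complement GTCTATACAATCTGCTAGCGCCACTTCTGAGGCTTGTTTGGTTCTACGG, then reverse).

5'-GGCATCTTGGTTTGTTCGGAGTCTTCACCGCGATCGTCTAACATATCTG-3'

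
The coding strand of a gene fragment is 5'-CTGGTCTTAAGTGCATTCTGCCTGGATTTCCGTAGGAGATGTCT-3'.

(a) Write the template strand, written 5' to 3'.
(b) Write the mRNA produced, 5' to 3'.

(a) The template strand is the reverse complement of the coding strand: complement GACCAGAATTCACGTAAGACGGACCTAAAGGCATCCTCTACAGA, then reverse.
(b) mRNA matches the coding strand with T→U.

(a) 5'-AGACATCTCCTACGGAAATCCAGGCAGAATGCACTTAAGACCAG-3'
(b) 5'-CUGGUCUUAAGUGCAUUCUGCCUGGAUUUCCGUAGGAGAUGUCU-3'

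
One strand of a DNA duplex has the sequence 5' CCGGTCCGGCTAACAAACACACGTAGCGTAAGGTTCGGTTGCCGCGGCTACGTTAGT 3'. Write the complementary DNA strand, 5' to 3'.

5'-ACTAACGTAGCCGCGGCAACCGAACCTTACGCTACGTGTGTTTGTTAGCCGGACCGG-3'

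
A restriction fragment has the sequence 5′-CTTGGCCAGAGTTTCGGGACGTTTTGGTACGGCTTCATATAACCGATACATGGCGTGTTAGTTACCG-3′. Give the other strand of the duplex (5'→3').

Pairing A↔T and G↔C gives GAACCGGTCTCAAAGCCCTGCAAAACCATGCCGAAGTATATTGGCTATGTACCGCACAATCAATGGC, running 3'→5'. Reverse for the 5'→3' convention.

5'-CGGTAACTAACACGCCATGTATCGGTTATATGAAGCCGTACCAAAACGTCCCGAAACTCTGGCCAAG-3'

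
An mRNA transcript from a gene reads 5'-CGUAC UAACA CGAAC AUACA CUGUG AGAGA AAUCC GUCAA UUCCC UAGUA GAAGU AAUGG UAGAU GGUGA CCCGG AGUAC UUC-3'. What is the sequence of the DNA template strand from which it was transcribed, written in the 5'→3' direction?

Replace U with T to get the coding DNA strand: CGTACTAACACGAACATACACTGTGAGAGAAATCCGTCAATTCCCTAGTAGAAGTAATGGTAGATGGTGACCCGGAGTACTTC. The template strand is its reverse complement (complement GCATGATTGTGCTTGTATGTGACACTCTCTTTAGGCAGTTAAGGGATCATCTTCATTACCATCTACCACTGGGCCTCATGAAG, then reverse).

5'-GAAGTACTCCGGGTCACCATCTACCATTACTTCTACTAGGGAATTGACGGATTTCTCTCACAGTGTATGTTCGTGTTAGTACG-3'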